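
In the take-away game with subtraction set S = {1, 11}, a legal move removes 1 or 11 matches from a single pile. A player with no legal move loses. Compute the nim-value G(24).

0

n :  0  1  2  3  4  5  6  7  8  9 10 11 12 13 14 15 16 17 18 19 20 21 22 23 24
G :  0  1  0  1  0  1  0  1  0  1  0  1  0  1  0  1  0  1  0  1  0  1  0  1  0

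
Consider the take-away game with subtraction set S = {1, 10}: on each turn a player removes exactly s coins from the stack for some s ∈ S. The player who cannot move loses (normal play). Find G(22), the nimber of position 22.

G(0) = 0
G(1) = mex{0} = 1
G(2) = mex{1} = 0
G(3) = mex{0} = 1
G(4) = mex{1} = 0
G(5) = mex{0} = 1
G(6) = mex{1} = 0
G(7) = mex{0} = 1
G(8) = mex{1} = 0
G(9) = mex{0} = 1
G(10) = mex{1,0} = 2
G(11) = mex{2,1} = 0
G(12) = mex{0,0} = 1
G(13) = mex{1,1} = 0
G(14) = mex{0,0} = 1
G(15) = mex{1,1} = 0
G(16) = mex{0,0} = 1
G(17) = mex{1,1} = 0
G(18) = mex{0,0} = 1
G(19) = mex{1,1} = 0
G(20) = mex{0,2} = 1
G(21) = mex{1,0} = 2
G(22) = mex{2,1} = 0

0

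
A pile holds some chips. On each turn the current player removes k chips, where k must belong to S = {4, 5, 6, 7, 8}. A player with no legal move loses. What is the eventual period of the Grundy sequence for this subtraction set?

12

G(0) = 0
G(1) = mex{} = 0
G(2) = mex{} = 0
G(3) = mex{} = 0
G(4) = mex{0} = 1
G(5) = mex{0,0} = 1
G(6) = mex{0,0,0} = 1
G(7) = mex{0,0,0,0} = 1
G(8) = mex{1,0,0,0,0} = 2
G(9) = mex{1,1,0,0,0} = 2
G(10) = mex{1,1,1,0,0} = 2
G(11) = mex{1,1,1,1,0} = 2
G(12) = mex{2,1,1,1,1} = 0
G(13) = mex{2,2,1,1,1} = 0
G(14) = mex{2,2,2,1,1} = 0
G(15) = mex{2,2,2,2,1} = 0
G(16) = mex{0,2,2,2,2} = 1
G(17) = mex{0,0,2,2,2} = 1
G(18) = mex{0,0,0,2,2} = 1
G(19) = mex{0,0,0,0,2} = 1
G(20) = mex{1,0,0,0,0} = 2
G(21) = mex{1,1,0,0,0} = 2
G(22) = mex{1,1,1,0,0} = 2
G(23) = mex{1,1,1,1,0} = 2
G(24) = mex{2,1,1,1,1} = 0
G(25) = mex{2,2,1,1,1} = 0
G(n+12) = G(n) holds for n = 0,…,7 (a full window of length max(S) = 8), so the sequence is purely periodic with period 12.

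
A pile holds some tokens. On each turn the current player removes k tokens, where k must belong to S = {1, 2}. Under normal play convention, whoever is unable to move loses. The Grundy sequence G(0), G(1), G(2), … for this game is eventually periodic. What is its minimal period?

3

G(0) = 0
G(1) = mex{0} = 1
G(2) = mex{1,0} = 2
G(3) = mex{2,1} = 0
G(4) = mex{0,2} = 1
G(5) = mex{1,0} = 2
G(6) = mex{2,1} = 0
G(7) = mex{0,2} = 1
G(8) = mex{1,0} = 2
G(9) = mex{2,1} = 0
G(10) = mex{0,2} = 1
G(11) = mex{1,0} = 2
G(12) = mex{2,1} = 0
G(13) = mex{0,2} = 1
G(14) = mex{1,0} = 2
G(n+3) = G(n) holds for n = 0,…,1 (a full window of length max(S) = 2), so the sequence is purely periodic with period 3.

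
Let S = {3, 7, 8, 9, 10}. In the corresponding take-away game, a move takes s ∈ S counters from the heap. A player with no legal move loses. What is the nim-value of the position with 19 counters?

G(0) = 0
G(1) = mex{} = 0
G(2) = mex{} = 0
G(3) = mex{0} = 1
G(4) = mex{0} = 1
G(5) = mex{0} = 1
G(6) = mex{1} = 0
G(7) = mex{1,0} = 2
G(8) = mex{1,0,0} = 2
G(9) = mex{0,0,0,0} = 1
G(10) = mex{2,1,0,0,0} = 3
G(11) = mex{2,1,1,0,0} = 3
G(12) = mex{1,1,1,1,0} = 2
G(13) = mex{3,0,1,1,1} = 2
G(14) = mex{3,2,0,1,1} = 4
G(15) = mex{2,2,2,0,1} = 3
G(16) = mex{2,1,2,2,0} = 3
G(17) = mex{4,3,1,2,2} = 0
G(18) = mex{3,3,3,1,2} = 0
G(19) = mex{3,2,3,3,1} = 0

0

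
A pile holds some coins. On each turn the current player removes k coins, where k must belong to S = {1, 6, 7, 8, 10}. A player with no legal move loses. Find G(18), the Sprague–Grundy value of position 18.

1

G(0) = 0
G(1) = mex{0} = 1
G(2) = mex{1} = 0
G(3) = mex{0} = 1
G(4) = mex{1} = 0
G(5) = mex{0} = 1
G(6) = mex{1,0} = 2
G(7) = mex{2,1,0} = 3
G(8) = mex{3,0,1,0} = 2
G(9) = mex{2,1,0,1} = 3
G(10) = mex{3,0,1,0,0} = 2
G(11) = mex{2,1,0,1,1} = 3
G(12) = mex{3,2,1,0,0} = 4
G(13) = mex{4,3,2,1,1} = 0
G(14) = mex{0,2,3,2,0} = 1
G(15) = mex{1,3,2,3,1} = 0
G(16) = mex{0,2,3,2,2} = 1
G(17) = mex{1,3,2,3,3} = 0
G(18) = mex{0,4,3,2,2} = 1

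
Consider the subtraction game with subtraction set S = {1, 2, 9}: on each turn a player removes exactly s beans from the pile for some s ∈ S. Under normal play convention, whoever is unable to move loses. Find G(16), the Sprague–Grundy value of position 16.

0

G(0) = 0
G(1) = mex{0} = 1
G(2) = mex{1,0} = 2
G(3) = mex{2,1} = 0
G(4) = mex{0,2} = 1
G(5) = mex{1,0} = 2
G(6) = mex{2,1} = 0
G(7) = mex{0,2} = 1
G(8) = mex{1,0} = 2
G(9) = mex{2,1,0} = 3
G(10) = mex{3,2,1} = 0
G(11) = mex{0,3,2} = 1
G(12) = mex{1,0,0} = 2
G(13) = mex{2,1,1} = 0
G(14) = mex{0,2,2} = 1
G(15) = mex{1,0,0} = 2
G(16) = mex{2,1,1} = 0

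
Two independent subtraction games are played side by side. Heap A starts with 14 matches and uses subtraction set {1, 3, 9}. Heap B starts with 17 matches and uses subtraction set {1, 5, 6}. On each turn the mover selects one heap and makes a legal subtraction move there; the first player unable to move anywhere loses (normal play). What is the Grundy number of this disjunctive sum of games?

2

Heap A, S = {1, 3, 9}:
G(0) = 0
G(1) = mex{0} = 1
G(2) = mex{1} = 0
G(3) = mex{0,0} = 1
G(4) = mex{1,1} = 0
G(5) = mex{0,0} = 1
G(6) = mex{1,1} = 0
G(7) = mex{0,0} = 1
G(8) = mex{1,1} = 0
G(9) = mex{0,0,0} = 1
G(10) = mex{1,1,1} = 0
G(11) = mex{0,0,0} = 1
G(12) = mex{1,1,1} = 0
G(13) = mex{0,0,0} = 1
G(14) = mex{1,1,1} = 0
G_A(14) = 0.
Heap B, S = {1, 5, 6}:
n :  0  1  2  3  4  5  6  7  8  9 10 11 12 13 14 15 16 17
G :  0  1  0  1  0  1  2  3  2  3  2  0  1  0  1  0  1  2
G_B(17) = 2.
Combined Grundy value = 0 ⊕ 2 = 2.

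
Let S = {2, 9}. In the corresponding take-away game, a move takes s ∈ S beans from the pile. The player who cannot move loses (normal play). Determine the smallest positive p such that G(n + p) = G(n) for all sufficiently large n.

n :  0  1  2  3  4  5  6  7  8  9 10 11 12 13 14 15 16 17 18 19 20 21 22 23
G :  0  0  1  1  0  0  1  1  0  2  1  0  0  1  1  0  0  1  1  0  2  1  0  0
G(n+11) = G(n) holds for n = 0,…,8 (a full window of length max(S) = 9), so the sequence is purely periodic with period 11.

11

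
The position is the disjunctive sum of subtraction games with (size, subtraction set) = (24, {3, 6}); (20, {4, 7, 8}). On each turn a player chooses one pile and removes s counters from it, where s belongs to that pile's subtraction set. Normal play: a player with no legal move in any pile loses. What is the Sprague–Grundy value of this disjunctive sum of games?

Pile A, S = {3, 6}:
G(0) = 0
G(1) = mex{} = 0
G(2) = mex{} = 0
G(3) = mex{0} = 1
G(4) = mex{0} = 1
G(5) = mex{0} = 1
G(6) = mex{1,0} = 2
G(7) = mex{1,0} = 2
G(8) = mex{1,0} = 2
G(9) = mex{2,1} = 0
G(10) = mex{2,1} = 0
G(11) = mex{2,1} = 0
G(12) = mex{0,2} = 1
G(13) = mex{0,2} = 1
G(14) = mex{0,2} = 1
G(15) = mex{1,0} = 2
G(16) = mex{1,0} = 2
G(17) = mex{1,0} = 2
G(18) = mex{2,1} = 0
G(19) = mex{2,1} = 0
G(20) = mex{2,1} = 0
G(21) = mex{0,2} = 1
G(22) = mex{0,2} = 1
G(23) = mex{0,2} = 1
G(24) = mex{1,0} = 2
G_A(24) = 2.
Pile B, S = {4, 7, 8}:
n :  0  1  2  3  4  5  6  7  8  9 10 11 12 13 14 15 16 17 18 19 20
G :  0  0  0  0  1  1  1  1  2  2  2  2  0  0  0  0  1  1  1  1  2
G_B(20) = 2.
Combined Grundy value = 2 ⊕ 2 = 0.

0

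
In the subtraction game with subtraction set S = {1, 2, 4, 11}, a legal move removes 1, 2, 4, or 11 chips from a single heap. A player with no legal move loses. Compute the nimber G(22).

1

G(0) = 0
G(1) = mex{0} = 1
G(2) = mex{1,0} = 2
G(3) = mex{2,1} = 0
G(4) = mex{0,2,0} = 1
G(5) = mex{1,0,1} = 2
G(6) = mex{2,1,2} = 0
G(7) = mex{0,2,0} = 1
G(8) = mex{1,0,1} = 2
G(9) = mex{2,1,2} = 0
G(10) = mex{0,2,0} = 1
G(11) = mex{1,0,1,0} = 2
G(12) = mex{2,1,2,1} = 0
G(13) = mex{0,2,0,2} = 1
G(14) = mex{1,0,1,0} = 2
G(15) = mex{2,1,2,1} = 0
G(16) = mex{0,2,0,2} = 1
G(17) = mex{1,0,1,0} = 2
G(18) = mex{2,1,2,1} = 0
G(19) = mex{0,2,0,2} = 1
G(20) = mex{1,0,1,0} = 2
G(21) = mex{2,1,2,1} = 0
G(22) = mex{0,2,0,2} = 1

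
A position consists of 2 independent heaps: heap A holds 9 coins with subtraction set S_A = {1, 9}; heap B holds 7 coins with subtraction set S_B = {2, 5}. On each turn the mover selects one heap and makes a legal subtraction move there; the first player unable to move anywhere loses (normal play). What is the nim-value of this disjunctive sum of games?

1

Heap A, S = {1, 9}:
n : 0 1 2 3 4 5 6 7 8 9
G : 0 1 0 1 0 1 0 1 0 1
G_A(9) = 1.
Heap B, S = {2, 5}:
G(0) = 0
G(1) = mex{} = 0
G(2) = mex{0} = 1
G(3) = mex{0} = 1
G(4) = mex{1} = 0
G(5) = mex{1,0} = 2
G(6) = mex{0,0} = 1
G(7) = mex{2,1} = 0
G_B(7) = 0.
Combined Grundy value = 1 ⊕ 0 = 1.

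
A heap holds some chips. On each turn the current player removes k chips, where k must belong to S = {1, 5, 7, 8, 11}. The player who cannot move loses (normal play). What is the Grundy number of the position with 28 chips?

2

n :  0  1  2  3  4  5  6  7  8  9 10 11 12 13 14 15 16 17 18 19 20 21 22 23 24 25 26 27 28
G :  0  1  0  1  0  1  0  1  2  3  2  3  2  3  2  3  0  1  0  1  0  1  0  1  2  3  2  3  2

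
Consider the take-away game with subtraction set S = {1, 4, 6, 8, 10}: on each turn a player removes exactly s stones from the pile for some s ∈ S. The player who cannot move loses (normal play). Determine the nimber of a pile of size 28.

n :  0  1  2  3  4  5  6  7  8  9 10 11 12 13 14 15 16 17 18 19 20 21 22 23 24 25 26 27 28
G :  0  1  0  1  2  0  1  0  1  2  3  2  3  4  0  1  0  1  2  0  1  0  1  2  3  2  3  4  0

0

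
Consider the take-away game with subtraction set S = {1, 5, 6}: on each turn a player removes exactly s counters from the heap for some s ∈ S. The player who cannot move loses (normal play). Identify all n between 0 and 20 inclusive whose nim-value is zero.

0, 2, 4, 11, 13, 15

n :  0  1  2  3  4  5  6  7  8  9 10 11 12 13 14 15 16 17 18 19 20
G :  0  1  0  1  0  1  2  3  2  3  2  0  1  0  1  0  1  2  3  2  3
P-positions are exactly the n with G(n) = 0.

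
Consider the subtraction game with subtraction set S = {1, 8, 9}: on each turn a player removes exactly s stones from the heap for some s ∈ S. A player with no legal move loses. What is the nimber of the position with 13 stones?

3

G(0) = 0
G(1) = mex{0} = 1
G(2) = mex{1} = 0
G(3) = mex{0} = 1
G(4) = mex{1} = 0
G(5) = mex{0} = 1
G(6) = mex{1} = 0
G(7) = mex{0} = 1
G(8) = mex{1,0} = 2
G(9) = mex{2,1,0} = 3
G(10) = mex{3,0,1} = 2
G(11) = mex{2,1,0} = 3
G(12) = mex{3,0,1} = 2
G(13) = mex{2,1,0} = 3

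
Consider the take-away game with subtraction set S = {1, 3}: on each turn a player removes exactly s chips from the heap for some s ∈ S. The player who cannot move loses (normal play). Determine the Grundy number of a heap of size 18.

G(0) = 0
G(1) = mex{0} = 1
G(2) = mex{1} = 0
G(3) = mex{0,0} = 1
G(4) = mex{1,1} = 0
G(5) = mex{0,0} = 1
G(6) = mex{1,1} = 0
G(7) = mex{0,0} = 1
G(8) = mex{1,1} = 0
G(9) = mex{0,0} = 1
G(10) = mex{1,1} = 0
G(11) = mex{0,0} = 1
G(12) = mex{1,1} = 0
G(13) = mex{0,0} = 1
G(14) = mex{1,1} = 0
G(15) = mex{0,0} = 1
G(16) = mex{1,1} = 0
G(17) = mex{0,0} = 1
G(18) = mex{1,1} = 0

0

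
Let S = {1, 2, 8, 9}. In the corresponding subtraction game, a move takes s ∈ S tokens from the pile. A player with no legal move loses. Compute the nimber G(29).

G(0) = 0
G(1) = mex{0} = 1
G(2) = mex{1,0} = 2
G(3) = mex{2,1} = 0
G(4) = mex{0,2} = 1
G(5) = mex{1,0} = 2
G(6) = mex{2,1} = 0
G(7) = mex{0,2} = 1
G(8) = mex{1,0,0} = 2
G(9) = mex{2,1,1,0} = 3
G(10) = mex{3,2,2,1} = 0
G(11) = mex{0,3,0,2} = 1
G(12) = mex{1,0,1,0} = 2
G(13) = mex{2,1,2,1} = 0
G(14) = mex{0,2,0,2} = 1
G(15) = mex{1,0,1,0} = 2
G(16) = mex{2,1,2,1} = 0
G(17) = mex{0,2,3,2} = 1
G(18) = mex{1,0,0,3} = 2
G(19) = mex{2,1,1,0} = 3
G(20) = mex{3,2,2,1} = 0
G(21) = mex{0,3,0,2} = 1
G(22) = mex{1,0,1,0} = 2
G(23) = mex{2,1,2,1} = 0
G(24) = mex{0,2,0,2} = 1
G(25) = mex{1,0,1,0} = 2
G(26) = mex{2,1,2,1} = 0
G(27) = mex{0,2,3,2} = 1
G(28) = mex{1,0,0,3} = 2
G(29) = mex{2,1,1,0} = 3

3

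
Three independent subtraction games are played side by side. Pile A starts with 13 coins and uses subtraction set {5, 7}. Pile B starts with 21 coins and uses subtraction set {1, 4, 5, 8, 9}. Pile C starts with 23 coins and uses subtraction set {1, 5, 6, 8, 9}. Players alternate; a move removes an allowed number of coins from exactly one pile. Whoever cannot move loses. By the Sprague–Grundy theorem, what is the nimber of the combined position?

6

Pile A, S = {5, 7}:
n :  0  1  2  3  4  5  6  7  8  9 10 11 12 13
G :  0  0  0  0  0  1  1  1  1  1  2  2  0  0
G_A(13) = 0.
Pile B, S = {1, 4, 5, 8, 9}:
n :  0  1  2  3  4  5  6  7  8  9 10 11 12 13 14 15 16 17 18 19 20 21
G :  0  1  0  1  2  3  2  3  4  5  4  5  0  1  0  1  2  3  2  3  4  5
G_B(21) = 5.
Pile C, S = {1, 5, 6, 8, 9}:
G(0) = 0
G(1) = mex{0} = 1
G(2) = mex{1} = 0
G(3) = mex{0} = 1
G(4) = mex{1} = 0
G(5) = mex{0,0} = 1
G(6) = mex{1,1,0} = 2
G(7) = mex{2,0,1} = 3
G(8) = mex{3,1,0,0} = 2
G(9) = mex{2,0,1,1,0} = 3
G(10) = mex{3,1,0,0,1} = 2
G(11) = mex{2,2,1,1,0} = 3
G(12) = mex{3,3,2,0,1} = 4
G(13) = mex{4,2,3,1,0} = 5
G(14) = mex{5,3,2,2,1} = 0
G(15) = mex{0,2,3,3,2} = 1
G(16) = mex{1,3,2,2,3} = 0
G(17) = mex{0,4,3,3,2} = 1
G(18) = mex{1,5,4,2,3} = 0
G(19) = mex{0,0,5,3,2} = 1
G(20) = mex{1,1,0,4,3} = 2
G(21) = mex{2,0,1,5,4} = 3
G(22) = mex{3,1,0,0,5} = 2
G(23) = mex{2,0,1,1,0} = 3
G_C(23) = 3.
Combined Grundy value = 0 ⊕ 5 ⊕ 3 = 6.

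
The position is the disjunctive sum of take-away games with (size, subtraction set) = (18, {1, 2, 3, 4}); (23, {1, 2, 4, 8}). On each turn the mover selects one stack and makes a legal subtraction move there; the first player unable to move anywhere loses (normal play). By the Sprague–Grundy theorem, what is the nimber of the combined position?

1

Stack A, S = {1, 2, 3, 4}:
G(0) = 0
G(1) = mex{0} = 1
G(2) = mex{1,0} = 2
G(3) = mex{2,1,0} = 3
G(4) = mex{3,2,1,0} = 4
G(5) = mex{4,3,2,1} = 0
G(6) = mex{0,4,3,2} = 1
G(7) = mex{1,0,4,3} = 2
G(8) = mex{2,1,0,4} = 3
G(9) = mex{3,2,1,0} = 4
G(10) = mex{4,3,2,1} = 0
G(11) = mex{0,4,3,2} = 1
G(12) = mex{1,0,4,3} = 2
G(13) = mex{2,1,0,4} = 3
G(14) = mex{3,2,1,0} = 4
G(15) = mex{4,3,2,1} = 0
G(16) = mex{0,4,3,2} = 1
G(17) = mex{1,0,4,3} = 2
G(18) = mex{2,1,0,4} = 3
G_A(18) = 3.
Stack B, S = {1, 2, 4, 8}:
G(0) = 0
G(1) = mex{0} = 1
G(2) = mex{1,0} = 2
G(3) = mex{2,1} = 0
G(4) = mex{0,2,0} = 1
G(5) = mex{1,0,1} = 2
G(6) = mex{2,1,2} = 0
G(7) = mex{0,2,0} = 1
G(8) = mex{1,0,1,0} = 2
G(9) = mex{2,1,2,1} = 0
G(10) = mex{0,2,0,2} = 1
G(11) = mex{1,0,1,0} = 2
G(12) = mex{2,1,2,1} = 0
G(13) = mex{0,2,0,2} = 1
G(14) = mex{1,0,1,0} = 2
G(15) = mex{2,1,2,1} = 0
G(16) = mex{0,2,0,2} = 1
G(17) = mex{1,0,1,0} = 2
G(18) = mex{2,1,2,1} = 0
G(19) = mex{0,2,0,2} = 1
G(20) = mex{1,0,1,0} = 2
G(21) = mex{2,1,2,1} = 0
G(22) = mex{0,2,0,2} = 1
G(23) = mex{1,0,1,0} = 2
G_B(23) = 2.
Combined Grundy value = 3 ⊕ 2 = 1.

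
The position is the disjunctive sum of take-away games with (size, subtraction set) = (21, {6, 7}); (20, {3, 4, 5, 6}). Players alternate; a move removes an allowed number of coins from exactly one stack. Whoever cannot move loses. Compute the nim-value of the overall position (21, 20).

Stack A, S = {6, 7}:
G(0) = 0
G(1) = mex{} = 0
G(2) = mex{} = 0
G(3) = mex{} = 0
G(4) = mex{} = 0
G(5) = mex{} = 0
G(6) = mex{0} = 1
G(7) = mex{0,0} = 1
G(8) = mex{0,0} = 1
G(9) = mex{0,0} = 1
G(10) = mex{0,0} = 1
G(11) = mex{0,0} = 1
G(12) = mex{1,0} = 2
G(13) = mex{1,1} = 0
G(14) = mex{1,1} = 0
G(15) = mex{1,1} = 0
G(16) = mex{1,1} = 0
G(17) = mex{1,1} = 0
G(18) = mex{2,1} = 0
G(19) = mex{0,2} = 1
G(20) = mex{0,0} = 1
G(21) = mex{0,0} = 1
G_A(21) = 1.
Stack B, S = {3, 4, 5, 6}:
n :  0  1  2  3  4  5  6  7  8  9 10 11 12 13 14 15 16 17 18 19 20
G :  0  0  0  1  1  1  2  2  2  0  0  0  1  1  1  2  2  2  0  0  0
G_B(20) = 0.
Combined Grundy value = 1 ⊕ 0 = 1.

1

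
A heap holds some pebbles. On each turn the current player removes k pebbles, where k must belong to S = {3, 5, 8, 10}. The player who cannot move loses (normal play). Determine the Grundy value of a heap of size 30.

1

n :  0  1  2  3  4  5  6  7  8  9 10 11 12 13 14 15 16 17 18 19 20 21 22 23 24 25 26 27 28 29 30
G :  0  0  0  1  1  1  2  2  2  3  3  3  4  0  0  0  1  1  1  2  2  2  3  3  3  4  0  0  0  1  1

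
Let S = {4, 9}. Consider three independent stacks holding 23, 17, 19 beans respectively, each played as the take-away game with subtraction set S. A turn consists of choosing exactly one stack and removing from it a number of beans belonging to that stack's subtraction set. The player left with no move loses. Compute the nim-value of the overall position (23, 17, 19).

All stacks use S = {4, 9}:
G(0) = 0
G(1) = mex{} = 0
G(2) = mex{} = 0
G(3) = mex{} = 0
G(4) = mex{0} = 1
G(5) = mex{0} = 1
G(6) = mex{0} = 1
G(7) = mex{0} = 1
G(8) = mex{1} = 0
G(9) = mex{1,0} = 2
G(10) = mex{1,0} = 2
G(11) = mex{1,0} = 2
G(12) = mex{0,0} = 1
G(13) = mex{2,1} = 0
G(14) = mex{2,1} = 0
G(15) = mex{2,1} = 0
G(16) = mex{1,1} = 0
G(17) = mex{0,0} = 1
G(18) = mex{0,2} = 1
G(19) = mex{0,2} = 1
G(20) = mex{0,2} = 1
G(21) = mex{1,1} = 0
G(22) = mex{1,0} = 2
G(23) = mex{1,0} = 2
Stack A: G(23) = 2.
Stack B: G(17) = 1.
Stack C: G(19) = 1.
Combined Grundy value = 2 ⊕ 1 ⊕ 1 = 2.

2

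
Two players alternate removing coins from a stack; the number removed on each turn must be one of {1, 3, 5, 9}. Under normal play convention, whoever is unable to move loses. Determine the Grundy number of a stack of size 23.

G(0) = 0
G(1) = mex{0} = 1
G(2) = mex{1} = 0
G(3) = mex{0,0} = 1
G(4) = mex{1,1} = 0
G(5) = mex{0,0,0} = 1
G(6) = mex{1,1,1} = 0
G(7) = mex{0,0,0} = 1
G(8) = mex{1,1,1} = 0
G(9) = mex{0,0,0,0} = 1
G(10) = mex{1,1,1,1} = 0
G(11) = mex{0,0,0,0} = 1
G(12) = mex{1,1,1,1} = 0
G(13) = mex{0,0,0,0} = 1
G(14) = mex{1,1,1,1} = 0
G(15) = mex{0,0,0,0} = 1
G(16) = mex{1,1,1,1} = 0
G(17) = mex{0,0,0,0} = 1
G(18) = mex{1,1,1,1} = 0
G(19) = mex{0,0,0,0} = 1
G(20) = mex{1,1,1,1} = 0
G(21) = mex{0,0,0,0} = 1
G(22) = mex{1,1,1,1} = 0
G(23) = mex{0,0,0,0} = 1

1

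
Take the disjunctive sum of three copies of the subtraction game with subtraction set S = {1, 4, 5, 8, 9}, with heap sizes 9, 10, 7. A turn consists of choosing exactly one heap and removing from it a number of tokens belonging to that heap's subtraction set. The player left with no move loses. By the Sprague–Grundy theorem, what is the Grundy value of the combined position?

All heaps use S = {1, 4, 5, 8, 9}:
G(0) = 0
G(1) = mex{0} = 1
G(2) = mex{1} = 0
G(3) = mex{0} = 1
G(4) = mex{1,0} = 2
G(5) = mex{2,1,0} = 3
G(6) = mex{3,0,1} = 2
G(7) = mex{2,1,0} = 3
G(8) = mex{3,2,1,0} = 4
G(9) = mex{4,3,2,1,0} = 5
G(10) = mex{5,2,3,0,1} = 4
Heap A: G(9) = 5.
Heap B: G(10) = 4.
Heap C: G(7) = 3.
Combined Grundy value = 5 ⊕ 4 ⊕ 3 = 2.

2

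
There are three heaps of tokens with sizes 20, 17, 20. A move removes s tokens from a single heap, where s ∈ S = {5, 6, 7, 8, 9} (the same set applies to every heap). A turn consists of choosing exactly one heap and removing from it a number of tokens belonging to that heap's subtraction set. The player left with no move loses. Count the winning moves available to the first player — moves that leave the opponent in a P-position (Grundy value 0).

0

All heaps use S = {5, 6, 7, 8, 9}:
n :  0  1  2  3  4  5  6  7  8  9 10 11 12 13 14 15 16 17 18 19 20
G :  0  0  0  0  0  1  1  1  1  1  2  2  2  2  0  0  0  0  0  1  1
Heap A: G(20) = 1.
Heap B: G(17) = 0.
Heap C: G(20) = 1.
Combined Grundy value = 1 ⊕ 0 ⊕ 1 = 0.
A winning move leaves total XOR = 0, i.e. changes one component's Grundy value g to g ⊕ X where X is the current total.
Heap A: target g' = 1⊕0 = 1, but every legal move changes the Grundy value (mex property), so 0 moves.
Heap B: target g' = 0⊕0 = 0, but every legal move changes the Grundy value (mex property), so 0 moves.
Heap C: target g' = 1⊕0 = 1, but every legal move changes the Grundy value (mex property), so 0 moves.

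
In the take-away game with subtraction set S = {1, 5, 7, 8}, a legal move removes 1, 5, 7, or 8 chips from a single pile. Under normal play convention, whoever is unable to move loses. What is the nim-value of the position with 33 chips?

G(0) = 0
G(1) = mex{0} = 1
G(2) = mex{1} = 0
G(3) = mex{0} = 1
G(4) = mex{1} = 0
G(5) = mex{0,0} = 1
G(6) = mex{1,1} = 0
G(7) = mex{0,0,0} = 1
G(8) = mex{1,1,1,0} = 2
G(9) = mex{2,0,0,1} = 3
G(10) = mex{3,1,1,0} = 2
G(11) = mex{2,0,0,1} = 3
G(12) = mex{3,1,1,0} = 2
G(13) = mex{2,2,0,1} = 3
G(14) = mex{3,3,1,0} = 2
G(15) = mex{2,2,2,1} = 0
G(16) = mex{0,3,3,2} = 1
G(17) = mex{1,2,2,3} = 0
G(18) = mex{0,3,3,2} = 1
G(19) = mex{1,2,2,3} = 0
G(20) = mex{0,0,3,2} = 1
G(21) = mex{1,1,2,3} = 0
G(22) = mex{0,0,0,2} = 1
G(23) = mex{1,1,1,0} = 2
G(24) = mex{2,0,0,1} = 3
G(25) = mex{3,1,1,0} = 2
G(26) = mex{2,0,0,1} = 3
G(27) = mex{3,1,1,0} = 2
G(28) = mex{2,2,0,1} = 3
G(29) = mex{3,3,1,0} = 2
G(30) = mex{2,2,2,1} = 0
G(31) = mex{0,3,3,2} = 1
G(32) = mex{1,2,2,3} = 0
G(33) = mex{0,3,3,2} = 1

1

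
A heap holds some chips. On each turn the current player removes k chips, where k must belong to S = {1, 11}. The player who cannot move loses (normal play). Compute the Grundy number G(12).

0

n :  0  1  2  3  4  5  6  7  8  9 10 11 12
G :  0  1  0  1  0  1  0  1  0  1  0  1  0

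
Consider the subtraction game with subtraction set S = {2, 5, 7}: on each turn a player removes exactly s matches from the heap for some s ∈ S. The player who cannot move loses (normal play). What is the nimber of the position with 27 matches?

G(0) = 0
G(1) = mex{} = 0
G(2) = mex{0} = 1
G(3) = mex{0} = 1
G(4) = mex{1} = 0
G(5) = mex{1,0} = 2
G(6) = mex{0,0} = 1
G(7) = mex{2,1,0} = 3
G(8) = mex{1,1,0} = 2
G(9) = mex{3,0,1} = 2
G(10) = mex{2,2,1} = 0
G(11) = mex{2,1,0} = 3
G(12) = mex{0,3,2} = 1
G(13) = mex{3,2,1} = 0
G(14) = mex{1,2,3} = 0
G(15) = mex{0,0,2} = 1
G(16) = mex{0,3,2} = 1
G(17) = mex{1,1,0} = 2
G(18) = mex{1,0,3} = 2
G(19) = mex{2,0,1} = 3
G(20) = mex{2,1,0} = 3
G(21) = mex{3,1,0} = 2
G(22) = mex{3,2,1} = 0
G(23) = mex{2,2,1} = 0
G(24) = mex{0,3,2} = 1
G(25) = mex{0,3,2} = 1
G(26) = mex{1,2,3} = 0
G(27) = mex{1,0,3} = 2

2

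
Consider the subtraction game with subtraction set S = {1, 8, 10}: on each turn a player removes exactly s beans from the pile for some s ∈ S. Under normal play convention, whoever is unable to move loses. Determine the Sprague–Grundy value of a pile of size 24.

0

G(0) = 0
G(1) = mex{0} = 1
G(2) = mex{1} = 0
G(3) = mex{0} = 1
G(4) = mex{1} = 0
G(5) = mex{0} = 1
G(6) = mex{1} = 0
G(7) = mex{0} = 1
G(8) = mex{1,0} = 2
G(9) = mex{2,1} = 0
G(10) = mex{0,0,0} = 1
G(11) = mex{1,1,1} = 0
G(12) = mex{0,0,0} = 1
G(13) = mex{1,1,1} = 0
G(14) = mex{0,0,0} = 1
G(15) = mex{1,1,1} = 0
G(16) = mex{0,2,0} = 1
G(17) = mex{1,0,1} = 2
G(18) = mex{2,1,2} = 0
G(19) = mex{0,0,0} = 1
G(20) = mex{1,1,1} = 0
G(21) = mex{0,0,0} = 1
G(22) = mex{1,1,1} = 0
G(23) = mex{0,0,0} = 1
G(24) = mex{1,1,1} = 0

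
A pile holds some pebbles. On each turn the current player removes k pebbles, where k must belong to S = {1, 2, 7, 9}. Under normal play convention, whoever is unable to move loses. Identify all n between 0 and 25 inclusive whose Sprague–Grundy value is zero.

0, 3, 6, 11, 14, 17, 22, 25

n :  0  1  2  3  4  5  6  7  8  9 10 11 12 13 14 15 16 17 18 19 20 21 22 23 24 25
G :  0  1  2  0  1  2  0  1  2  3  4  0  1  2  0  1  2  0  1  2  3  4  0  1  2  0
P-positions are exactly the n with G(n) = 0.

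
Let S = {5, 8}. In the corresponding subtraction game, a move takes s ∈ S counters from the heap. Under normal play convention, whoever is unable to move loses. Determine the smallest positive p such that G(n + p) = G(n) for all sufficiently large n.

13

G(0) = 0
G(1) = mex{} = 0
G(2) = mex{} = 0
G(3) = mex{} = 0
G(4) = mex{} = 0
G(5) = mex{0} = 1
G(6) = mex{0} = 1
G(7) = mex{0} = 1
G(8) = mex{0,0} = 1
G(9) = mex{0,0} = 1
G(10) = mex{1,0} = 2
G(11) = mex{1,0} = 2
G(12) = mex{1,0} = 2
G(13) = mex{1,1} = 0
G(14) = mex{1,1} = 0
G(15) = mex{2,1} = 0
G(16) = mex{2,1} = 0
G(17) = mex{2,1} = 0
G(18) = mex{0,2} = 1
G(19) = mex{0,2} = 1
G(20) = mex{0,2} = 1
G(21) = mex{0,0} = 1
G(22) = mex{0,0} = 1
G(23) = mex{1,0} = 2
G(24) = mex{1,0} = 2
G(25) = mex{1,0} = 2
G(26) = mex{1,1} = 0
G(27) = mex{1,1} = 0
G(n+13) = G(n) holds for n = 0,…,7 (a full window of length max(S) = 8), so the sequence is purely periodic with period 13.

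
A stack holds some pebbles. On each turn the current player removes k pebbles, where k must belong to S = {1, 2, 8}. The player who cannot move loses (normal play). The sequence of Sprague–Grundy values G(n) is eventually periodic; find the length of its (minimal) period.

G(0) = 0
G(1) = mex{0} = 1
G(2) = mex{1,0} = 2
G(3) = mex{2,1} = 0
G(4) = mex{0,2} = 1
G(5) = mex{1,0} = 2
G(6) = mex{2,1} = 0
G(7) = mex{0,2} = 1
G(8) = mex{1,0,0} = 2
G(9) = mex{2,1,1} = 0
G(10) = mex{0,2,2} = 1
G(11) = mex{1,0,0} = 2
G(12) = mex{2,1,1} = 0
G(13) = mex{0,2,2} = 1
G(14) = mex{1,0,0} = 2
G(n+3) = G(n) holds for n = 0,…,7 (a full window of length max(S) = 8), so the sequence is purely periodic with period 3.

3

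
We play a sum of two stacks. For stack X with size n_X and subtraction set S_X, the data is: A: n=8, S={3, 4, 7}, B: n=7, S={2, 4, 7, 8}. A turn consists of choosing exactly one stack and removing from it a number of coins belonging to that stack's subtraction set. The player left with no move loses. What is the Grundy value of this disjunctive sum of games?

1

Stack A, S = {3, 4, 7}:
n : 0 1 2 3 4 5 6 7 8
G : 0 0 0 1 1 1 2 2 2
G_A(8) = 2.
Stack B, S = {2, 4, 7, 8}:
G(0) = 0
G(1) = mex{} = 0
G(2) = mex{0} = 1
G(3) = mex{0} = 1
G(4) = mex{1,0} = 2
G(5) = mex{1,0} = 2
G(6) = mex{2,1} = 0
G(7) = mex{2,1,0} = 3
G_B(7) = 3.
Combined Grundy value = 2 ⊕ 3 = 1.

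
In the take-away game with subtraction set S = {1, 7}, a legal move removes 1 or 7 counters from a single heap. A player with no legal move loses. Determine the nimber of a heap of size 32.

G(0) = 0
G(1) = mex{0} = 1
G(2) = mex{1} = 0
G(3) = mex{0} = 1
G(4) = mex{1} = 0
G(5) = mex{0} = 1
G(6) = mex{1} = 0
G(7) = mex{0,0} = 1
G(8) = mex{1,1} = 0
G(9) = mex{0,0} = 1
G(10) = mex{1,1} = 0
G(11) = mex{0,0} = 1
G(12) = mex{1,1} = 0
G(13) = mex{0,0} = 1
G(14) = mex{1,1} = 0
G(15) = mex{0,0} = 1
G(16) = mex{1,1} = 0
G(17) = mex{0,0} = 1
G(18) = mex{1,1} = 0
G(19) = mex{0,0} = 1
G(20) = mex{1,1} = 0
G(21) = mex{0,0} = 1
G(22) = mex{1,1} = 0
G(23) = mex{0,0} = 1
G(24) = mex{1,1} = 0
G(25) = mex{0,0} = 1
G(26) = mex{1,1} = 0
G(27) = mex{0,0} = 1
G(28) = mex{1,1} = 0
G(29) = mex{0,0} = 1
G(30) = mex{1,1} = 0
G(31) = mex{0,0} = 1
G(32) = mex{1,1} = 0

0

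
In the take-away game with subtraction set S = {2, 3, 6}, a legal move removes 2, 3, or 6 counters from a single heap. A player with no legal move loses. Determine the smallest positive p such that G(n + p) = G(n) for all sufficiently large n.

9

n :  0  1  2  3  4  5  6  7  8  9 10 11 12 13 14 15 16 17 18 19
G :  0  0  1  1  2  0  3  1  2  0  0  1  1  2  0  3  1  2  0  0
G(n+9) = G(n) holds for n = 0,…,5 (a full window of length max(S) = 6), so the sequence is purely periodic with period 9.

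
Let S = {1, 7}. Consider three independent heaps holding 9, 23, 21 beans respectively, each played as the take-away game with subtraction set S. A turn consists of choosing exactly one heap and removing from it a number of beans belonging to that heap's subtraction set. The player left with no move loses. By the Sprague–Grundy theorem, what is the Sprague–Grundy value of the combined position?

All heaps use S = {1, 7}:
n :  0  1  2  3  4  5  6  7  8  9 10 11 12 13 14 15 16 17 18 19 20 21 22 23
G :  0  1  0  1  0  1  0  1  0  1  0  1  0  1  0  1  0  1  0  1  0  1  0  1
Heap A: G(9) = 1.
Heap B: G(23) = 1.
Heap C: G(21) = 1.
Combined Grundy value = 1 ⊕ 1 ⊕ 1 = 1.

1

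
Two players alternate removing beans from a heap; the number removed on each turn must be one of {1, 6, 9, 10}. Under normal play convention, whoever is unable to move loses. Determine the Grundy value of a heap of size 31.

G(0) = 0
G(1) = mex{0} = 1
G(2) = mex{1} = 0
G(3) = mex{0} = 1
G(4) = mex{1} = 0
G(5) = mex{0} = 1
G(6) = mex{1,0} = 2
G(7) = mex{2,1} = 0
G(8) = mex{0,0} = 1
G(9) = mex{1,1,0} = 2
G(10) = mex{2,0,1,0} = 3
G(11) = mex{3,1,0,1} = 2
G(12) = mex{2,2,1,0} = 3
G(13) = mex{3,0,0,1} = 2
G(14) = mex{2,1,1,0} = 3
G(15) = mex{3,2,2,1} = 0
G(16) = mex{0,3,0,2} = 1
G(17) = mex{1,2,1,0} = 3
G(18) = mex{3,3,2,1} = 0
G(19) = mex{0,2,3,2} = 1
G(20) = mex{1,3,2,3} = 0
G(21) = mex{0,0,3,2} = 1
G(22) = mex{1,1,2,3} = 0
G(23) = mex{0,3,3,2} = 1
G(24) = mex{1,0,0,3} = 2
G(25) = mex{2,1,1,0} = 3
G(26) = mex{3,0,3,1} = 2
G(27) = mex{2,1,0,3} = 4
G(28) = mex{4,0,1,0} = 2
G(29) = mex{2,1,0,1} = 3
G(30) = mex{3,2,1,0} = 4
G(31) = mex{4,3,0,1} = 2

2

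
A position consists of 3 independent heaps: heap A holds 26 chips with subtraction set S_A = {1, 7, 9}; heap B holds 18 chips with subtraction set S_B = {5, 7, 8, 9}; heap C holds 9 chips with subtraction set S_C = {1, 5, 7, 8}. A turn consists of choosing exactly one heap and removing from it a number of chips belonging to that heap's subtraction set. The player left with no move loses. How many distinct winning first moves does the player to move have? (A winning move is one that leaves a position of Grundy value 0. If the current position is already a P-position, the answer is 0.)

2

Heap A, S = {1, 7, 9}:
n :  0  1  2  3  4  5  6  7  8  9 10 11 12 13 14 15 16 17 18 19 20 21 22 23 24 25 26
G :  0  1  0  1  0  1  0  1  0  1  0  1  0  1  0  1  0  1  0  1  0  1  0  1  0  1  0
G_A(26) = 0.
Heap B, S = {5, 7, 8, 9}:
G(0) = 0
G(1) = mex{} = 0
G(2) = mex{} = 0
G(3) = mex{} = 0
G(4) = mex{} = 0
G(5) = mex{0} = 1
G(6) = mex{0} = 1
G(7) = mex{0,0} = 1
G(8) = mex{0,0,0} = 1
G(9) = mex{0,0,0,0} = 1
G(10) = mex{1,0,0,0} = 2
G(11) = mex{1,0,0,0} = 2
G(12) = mex{1,1,0,0} = 2
G(13) = mex{1,1,1,0} = 2
G(14) = mex{1,1,1,1} = 0
G(15) = mex{2,1,1,1} = 0
G(16) = mex{2,1,1,1} = 0
G(17) = mex{2,2,1,1} = 0
G(18) = mex{2,2,2,1} = 0
G_B(18) = 0.
Heap C, S = {1, 5, 7, 8}:
n : 0 1 2 3 4 5 6 7 8 9
G : 0 1 0 1 0 1 0 1 2 3
G_C(9) = 3.
Combined Grundy value = 0 ⊕ 0 ⊕ 3 = 3.
A winning move leaves total XOR = 0, i.e. changes one component's Grundy value g to g ⊕ X where X is the current total.
Heap A: need g' = 0⊕3 = 3. Options: 26−1→G=1, 26−7→G=1, 26−9→G=1. Hits: 0.
Heap B: need g' = 0⊕3 = 3. Options: 18−5→G=2, 18−7→G=2, 18−8→G=2, 18−9→G=1. Hits: 0.
Heap C: need g' = 3⊕3 = 0. Options: 9−1→G=2, 9−5→G=0, 9−7→G=0, 9−8→G=1. Hits: 2.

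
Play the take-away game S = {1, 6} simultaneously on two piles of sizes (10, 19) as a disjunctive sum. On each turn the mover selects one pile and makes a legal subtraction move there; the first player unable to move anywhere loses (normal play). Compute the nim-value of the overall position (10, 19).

All piles use S = {1, 6}:
G(0) = 0
G(1) = mex{0} = 1
G(2) = mex{1} = 0
G(3) = mex{0} = 1
G(4) = mex{1} = 0
G(5) = mex{0} = 1
G(6) = mex{1,0} = 2
G(7) = mex{2,1} = 0
G(8) = mex{0,0} = 1
G(9) = mex{1,1} = 0
G(10) = mex{0,0} = 1
G(11) = mex{1,1} = 0
G(12) = mex{0,2} = 1
G(13) = mex{1,0} = 2
G(14) = mex{2,1} = 0
G(15) = mex{0,0} = 1
G(16) = mex{1,1} = 0
G(17) = mex{0,0} = 1
G(18) = mex{1,1} = 0
G(19) = mex{0,2} = 1
Pile A: G(10) = 1.
Pile B: G(19) = 1.
Combined Grundy value = 1 ⊕ 1 = 0.

0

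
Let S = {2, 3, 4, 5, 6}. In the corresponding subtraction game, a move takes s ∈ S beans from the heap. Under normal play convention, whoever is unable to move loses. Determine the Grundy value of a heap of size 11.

n :  0  1  2  3  4  5  6  7  8  9 10 11
G :  0  0  1  1  2  2  3  3  0  0  1  1

1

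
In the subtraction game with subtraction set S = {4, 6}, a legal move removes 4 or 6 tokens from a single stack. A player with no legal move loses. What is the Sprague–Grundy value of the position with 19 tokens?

2

G(0) = 0
G(1) = mex{} = 0
G(2) = mex{} = 0
G(3) = mex{} = 0
G(4) = mex{0} = 1
G(5) = mex{0} = 1
G(6) = mex{0,0} = 1
G(7) = mex{0,0} = 1
G(8) = mex{1,0} = 2
G(9) = mex{1,0} = 2
G(10) = mex{1,1} = 0
G(11) = mex{1,1} = 0
G(12) = mex{2,1} = 0
G(13) = mex{2,1} = 0
G(14) = mex{0,2} = 1
G(15) = mex{0,2} = 1
G(16) = mex{0,0} = 1
G(17) = mex{0,0} = 1
G(18) = mex{1,0} = 2
G(19) = mex{1,0} = 2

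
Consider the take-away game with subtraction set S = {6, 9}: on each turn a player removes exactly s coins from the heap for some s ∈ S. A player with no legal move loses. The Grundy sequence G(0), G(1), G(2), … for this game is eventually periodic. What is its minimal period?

15

n :  0  1  2  3  4  5  6  7  8  9 10 11 12 13 14 15 16 17 18 19 20 21 22 23 24 25 26 27 28 29 30 31
G :  0  0  0  0  0  0  1  1  1  1  1  1  2  2  2  0  0  0  0  0  0  1  1  1  1  1  1  2  2  2  0  0
G(n+15) = G(n) holds for n = 0,…,8 (a full window of length max(S) = 9), so the sequence is purely periodic with period 15.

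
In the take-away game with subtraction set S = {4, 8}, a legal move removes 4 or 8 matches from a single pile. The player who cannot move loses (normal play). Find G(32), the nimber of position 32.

n :  0  1  2  3  4  5  6  7  8  9 10 11 12 13 14 15 16 17 18 19 20 21 22 23 24 25 26 27 28 29 30 31 32
G :  0  0  0  0  1  1  1  1  2  2  2  2  0  0  0  0  1  1  1  1  2  2  2  2  0  0  0  0  1  1  1  1  2

2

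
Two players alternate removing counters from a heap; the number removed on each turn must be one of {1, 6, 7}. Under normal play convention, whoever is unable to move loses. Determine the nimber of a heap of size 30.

G(0) = 0
G(1) = mex{0} = 1
G(2) = mex{1} = 0
G(3) = mex{0} = 1
G(4) = mex{1} = 0
G(5) = mex{0} = 1
G(6) = mex{1,0} = 2
G(7) = mex{2,1,0} = 3
G(8) = mex{3,0,1} = 2
G(9) = mex{2,1,0} = 3
G(10) = mex{3,0,1} = 2
G(11) = mex{2,1,0} = 3
G(12) = mex{3,2,1} = 0
G(13) = mex{0,3,2} = 1
G(14) = mex{1,2,3} = 0
G(15) = mex{0,3,2} = 1
G(16) = mex{1,2,3} = 0
G(17) = mex{0,3,2} = 1
G(18) = mex{1,0,3} = 2
G(19) = mex{2,1,0} = 3
G(20) = mex{3,0,1} = 2
G(21) = mex{2,1,0} = 3
G(22) = mex{3,0,1} = 2
G(23) = mex{2,1,0} = 3
G(24) = mex{3,2,1} = 0
G(25) = mex{0,3,2} = 1
G(26) = mex{1,2,3} = 0
G(27) = mex{0,3,2} = 1
G(28) = mex{1,2,3} = 0
G(29) = mex{0,3,2} = 1
G(30) = mex{1,0,3} = 2

2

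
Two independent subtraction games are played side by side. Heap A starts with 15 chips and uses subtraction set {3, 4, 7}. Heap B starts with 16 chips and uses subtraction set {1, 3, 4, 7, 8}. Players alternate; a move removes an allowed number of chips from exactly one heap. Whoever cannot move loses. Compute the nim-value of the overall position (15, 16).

2

Heap A, S = {3, 4, 7}:
G(0) = 0
G(1) = mex{} = 0
G(2) = mex{} = 0
G(3) = mex{0} = 1
G(4) = mex{0,0} = 1
G(5) = mex{0,0} = 1
G(6) = mex{1,0} = 2
G(7) = mex{1,1,0} = 2
G(8) = mex{1,1,0} = 2
G(9) = mex{2,1,0} = 3
G(10) = mex{2,2,1} = 0
G(11) = mex{2,2,1} = 0
G(12) = mex{3,2,1} = 0
G(13) = mex{0,3,2} = 1
G(14) = mex{0,0,2} = 1
G(15) = mex{0,0,2} = 1
G_A(15) = 1.
Heap B, S = {1, 3, 4, 7, 8}:
n :  0  1  2  3  4  5  6  7  8  9 10 11 12 13 14 15 16
G :  0  1  0  1  2  3  2  3  4  5  4  0  1  0  1  2  3
G_B(16) = 3.
Combined Grundy value = 1 ⊕ 3 = 2.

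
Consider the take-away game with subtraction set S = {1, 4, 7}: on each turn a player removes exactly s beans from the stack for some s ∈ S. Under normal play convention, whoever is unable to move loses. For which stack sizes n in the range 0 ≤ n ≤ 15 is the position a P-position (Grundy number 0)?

0, 2, 5, 8, 10, 13

n :  0  1  2  3  4  5  6  7  8  9 10 11 12 13 14 15
G :  0  1  0  1  2  0  1  2  0  1  0  1  2  0  1  2
P-positions are exactly the n with G(n) = 0.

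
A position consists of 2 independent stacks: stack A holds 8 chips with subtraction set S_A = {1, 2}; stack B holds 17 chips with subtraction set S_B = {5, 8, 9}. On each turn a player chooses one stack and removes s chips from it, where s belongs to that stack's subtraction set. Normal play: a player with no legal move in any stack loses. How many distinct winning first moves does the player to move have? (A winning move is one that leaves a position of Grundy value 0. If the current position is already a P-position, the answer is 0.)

2

Stack A, S = {1, 2}:
G(0) = 0
G(1) = mex{0} = 1
G(2) = mex{1,0} = 2
G(3) = mex{2,1} = 0
G(4) = mex{0,2} = 1
G(5) = mex{1,0} = 2
G(6) = mex{2,1} = 0
G(7) = mex{0,2} = 1
G(8) = mex{1,0} = 2
G_A(8) = 2.
Stack B, S = {5, 8, 9}:
n :  0  1  2  3  4  5  6  7  8  9 10 11 12 13 14 15 16 17
G :  0  0  0  0  0  1  1  1  1  1  2  2  2  2  0  0  0  0
G_B(17) = 0.
Combined Grundy value = 2 ⊕ 0 = 2.
A winning move leaves total XOR = 0, i.e. changes one component's Grundy value g to g ⊕ X where X is the current total.
Stack A: need g' = 2⊕2 = 0. Options: 8−1→G=1, 8−2→G=0. Hits: 1.
Stack B: need g' = 0⊕2 = 2. Options: 17−5→G=2, 17−8→G=1, 17−9→G=1. Hits: 1.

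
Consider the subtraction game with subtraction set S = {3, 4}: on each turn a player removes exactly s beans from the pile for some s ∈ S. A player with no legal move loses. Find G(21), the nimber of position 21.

0

n :  0  1  2  3  4  5  6  7  8  9 10 11 12 13 14 15 16 17 18 19 20 21
G :  0  0  0  1  1  1  2  0  0  0  1  1  1  2  0  0  0  1  1  1  2  0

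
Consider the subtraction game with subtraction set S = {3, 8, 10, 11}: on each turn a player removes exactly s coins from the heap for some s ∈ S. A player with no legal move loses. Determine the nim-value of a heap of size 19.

G(0) = 0
G(1) = mex{} = 0
G(2) = mex{} = 0
G(3) = mex{0} = 1
G(4) = mex{0} = 1
G(5) = mex{0} = 1
G(6) = mex{1} = 0
G(7) = mex{1} = 0
G(8) = mex{1,0} = 2
G(9) = mex{0,0} = 1
G(10) = mex{0,0,0} = 1
G(11) = mex{2,1,0,0} = 3
G(12) = mex{1,1,0,0} = 2
G(13) = mex{1,1,1,0} = 2
G(14) = mex{3,0,1,1} = 2
G(15) = mex{2,0,1,1} = 3
G(16) = mex{2,2,0,1} = 3
G(17) = mex{2,1,0,0} = 3
G(18) = mex{3,1,2,0} = 4
G(19) = mex{3,3,1,2} = 0

0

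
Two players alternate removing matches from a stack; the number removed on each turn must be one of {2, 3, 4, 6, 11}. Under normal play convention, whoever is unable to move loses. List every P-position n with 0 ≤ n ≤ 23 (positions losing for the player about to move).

0, 1, 8, 9, 16, 17

G(0) = 0
G(1) = mex{} = 0
G(2) = mex{0} = 1
G(3) = mex{0,0} = 1
G(4) = mex{1,0,0} = 2
G(5) = mex{1,1,0} = 2
G(6) = mex{2,1,1,0} = 3
G(7) = mex{2,2,1,0} = 3
G(8) = mex{3,2,2,1} = 0
G(9) = mex{3,3,2,1} = 0
G(10) = mex{0,3,3,2} = 1
G(11) = mex{0,0,3,2,0} = 1
G(12) = mex{1,0,0,3,0} = 2
G(13) = mex{1,1,0,3,1} = 2
G(14) = mex{2,1,1,0,1} = 3
G(15) = mex{2,2,1,0,2} = 3
G(16) = mex{3,2,2,1,2} = 0
G(17) = mex{3,3,2,1,3} = 0
G(18) = mex{0,3,3,2,3} = 1
G(19) = mex{0,0,3,2,0} = 1
G(20) = mex{1,0,0,3,0} = 2
G(21) = mex{1,1,0,3,1} = 2
G(22) = mex{2,1,1,0,1} = 3
G(23) = mex{2,2,1,0,2} = 3
P-positions are exactly the n with G(n) = 0.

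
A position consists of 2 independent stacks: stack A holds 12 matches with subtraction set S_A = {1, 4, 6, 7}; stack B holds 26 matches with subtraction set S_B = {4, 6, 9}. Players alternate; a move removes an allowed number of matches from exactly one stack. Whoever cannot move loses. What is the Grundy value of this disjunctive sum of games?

Stack A, S = {1, 4, 6, 7}:
n :  0  1  2  3  4  5  6  7  8  9 10 11 12
G :  0  1  0  1  2  0  1  2  3  2  0  1  2
G_A(12) = 2.
Stack B, S = {4, 6, 9}:
G(0) = 0
G(1) = mex{} = 0
G(2) = mex{} = 0
G(3) = mex{} = 0
G(4) = mex{0} = 1
G(5) = mex{0} = 1
G(6) = mex{0,0} = 1
G(7) = mex{0,0} = 1
G(8) = mex{1,0} = 2
G(9) = mex{1,0,0} = 2
G(10) = mex{1,1,0} = 2
G(11) = mex{1,1,0} = 2
G(12) = mex{2,1,0} = 3
G(13) = mex{2,1,1} = 0
G(14) = mex{2,2,1} = 0
G(15) = mex{2,2,1} = 0
G(16) = mex{3,2,1} = 0
G(17) = mex{0,2,2} = 1
G(18) = mex{0,3,2} = 1
G(19) = mex{0,0,2} = 1
G(20) = mex{0,0,2} = 1
G(21) = mex{1,0,3} = 2
G(22) = mex{1,0,0} = 2
G(23) = mex{1,1,0} = 2
G(24) = mex{1,1,0} = 2
G(25) = mex{2,1,0} = 3
G(26) = mex{2,1,1} = 0
G_B(26) = 0.
Combined Grundy value = 2 ⊕ 0 = 2.

2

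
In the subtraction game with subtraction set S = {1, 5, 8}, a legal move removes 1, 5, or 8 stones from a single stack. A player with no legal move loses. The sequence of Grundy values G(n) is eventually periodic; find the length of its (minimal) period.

13

n :  0  1  2  3  4  5  6  7  8  9 10 11 12 13 14 15 16 17 18 19 20 21 22 23 24 25 26 27
G :  0  1  0  1  0  1  0  1  2  3  2  3  2  0  1  0  1  0  1  0  1  2  3  2  3  2  0  1
G(n+13) = G(n) holds for n = 0,…,7 (a full window of length max(S) = 8), so the sequence is purely periodic with period 13.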